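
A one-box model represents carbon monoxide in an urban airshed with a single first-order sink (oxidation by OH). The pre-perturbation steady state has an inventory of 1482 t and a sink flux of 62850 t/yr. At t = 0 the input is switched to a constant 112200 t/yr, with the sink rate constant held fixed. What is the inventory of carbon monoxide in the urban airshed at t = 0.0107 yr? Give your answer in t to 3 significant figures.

1910 t

Residence time τ = M₀/F₀ = 0.02358 yr. The eventual steady state is M_∞ = M₀·(F₁/F₀) = 1482 × 112200/62850 = 2645.7 t.
The anomaly ΔM(t) = M(t) − M_∞ decays as ΔM₀·e^(−t/τ) with ΔM₀ = 1482 − 2645.7 = −1164 t.
At t = 0.0107 yr, e^(−t/τ) = e^(−0.4538) = 0.6352, so ΔM = −739.2 t and M = 2645.7 − 739.2 = 1906.5 t.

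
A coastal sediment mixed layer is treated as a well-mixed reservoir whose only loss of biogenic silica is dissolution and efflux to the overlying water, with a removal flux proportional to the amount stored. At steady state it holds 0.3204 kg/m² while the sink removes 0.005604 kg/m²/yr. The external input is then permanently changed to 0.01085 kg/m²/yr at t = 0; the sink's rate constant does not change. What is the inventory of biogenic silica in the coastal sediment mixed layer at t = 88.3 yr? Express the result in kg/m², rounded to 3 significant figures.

0.556 kg/m²

The sink rate constant is k = F₀/M₀ = 0.005604/0.3204 = 0.01749 yr⁻¹.
Solving dM/dt = F₁ − kM with M(0) = M₀ gives M(t) = F₁/k + (M₀ − F₁/k)·e^(−kt).
F₁/k = 0.01085/0.01749 = 0.62033 kg/m²; kt = 0.01749 × 88.3 = 1.544, e^(−kt) = 0.2134.
M(88.3) = 0.62033 + (0.3204 − 0.62033) × 0.2134 = 0.62033 − 0.06402 = 0.55632 kg/m².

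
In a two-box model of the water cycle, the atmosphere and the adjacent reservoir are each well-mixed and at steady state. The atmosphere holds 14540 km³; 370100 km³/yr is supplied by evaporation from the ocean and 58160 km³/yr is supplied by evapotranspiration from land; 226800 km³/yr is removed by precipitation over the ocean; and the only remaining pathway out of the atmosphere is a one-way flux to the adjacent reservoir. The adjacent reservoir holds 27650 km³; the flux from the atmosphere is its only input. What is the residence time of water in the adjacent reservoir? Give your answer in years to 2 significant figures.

0.14 yr

Balance the atmosphere: ΣF_in = 370100 + 58160 = 428260 km³/yr.
Flux to the adjacent reservoir = ΣF_in − (226800) = 201460 km³/yr.
At steady state the output of the adjacent reservoir equals its input, 201460 km³/yr.
τ = M / F = 27650 / 201460 = 0.1372 yr.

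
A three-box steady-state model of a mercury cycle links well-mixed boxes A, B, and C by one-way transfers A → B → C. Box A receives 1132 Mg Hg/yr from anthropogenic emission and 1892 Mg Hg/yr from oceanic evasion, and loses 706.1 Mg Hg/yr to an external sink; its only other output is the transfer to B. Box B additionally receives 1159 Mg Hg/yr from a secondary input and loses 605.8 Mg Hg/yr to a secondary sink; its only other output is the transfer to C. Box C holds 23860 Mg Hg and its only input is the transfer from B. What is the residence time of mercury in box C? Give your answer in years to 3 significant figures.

8.31 yr

Box A: F(A→B) = (1132 + 1892) − 706.1 = 2317.9 Mg Hg/yr.
Box B: F(B→C) = (2317.9 + 1159) − 605.8 = 2871.1 Mg Hg/yr.
Box C throughput = its input = 2871.1 Mg Hg/yr; τ = 23860 / 2871.1 = 8.310 yr.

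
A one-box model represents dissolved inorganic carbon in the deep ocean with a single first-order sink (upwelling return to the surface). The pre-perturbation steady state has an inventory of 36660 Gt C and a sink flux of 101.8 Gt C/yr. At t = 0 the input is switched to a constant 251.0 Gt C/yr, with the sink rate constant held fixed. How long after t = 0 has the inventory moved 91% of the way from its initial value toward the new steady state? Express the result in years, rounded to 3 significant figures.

τ = M₀/F₀ = 36660/101.8 = 360.1 yr.
The remaining gap fraction is e^(−t/τ); 91% covered ⇒ e^(−t/τ) = 0.0900.
t = −τ ln(0.0900) = 360.1 × 2.408 = 867.1 yr.

867 yr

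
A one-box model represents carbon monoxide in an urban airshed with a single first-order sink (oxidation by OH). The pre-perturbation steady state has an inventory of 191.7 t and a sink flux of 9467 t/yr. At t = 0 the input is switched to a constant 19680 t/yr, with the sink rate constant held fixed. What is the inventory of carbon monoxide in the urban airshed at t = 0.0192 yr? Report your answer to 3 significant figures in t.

Residence time τ = M₀/F₀ = 0.02025 yr. The eventual steady state is M_∞ = M₀·(F₁/F₀) = 191.7 × 19680/9467 = 398.51 t.
The anomaly ΔM(t) = M(t) − M_∞ decays as ΔM₀·e^(−t/τ) with ΔM₀ = 191.7 − 398.51 = −206.8 t.
At t = 0.0192 yr, e^(−t/τ) = e^(−0.9482) = 0.3874, so ΔM = −80.13 t and M = 398.51 − 80.13 = 318.38 t.

318 t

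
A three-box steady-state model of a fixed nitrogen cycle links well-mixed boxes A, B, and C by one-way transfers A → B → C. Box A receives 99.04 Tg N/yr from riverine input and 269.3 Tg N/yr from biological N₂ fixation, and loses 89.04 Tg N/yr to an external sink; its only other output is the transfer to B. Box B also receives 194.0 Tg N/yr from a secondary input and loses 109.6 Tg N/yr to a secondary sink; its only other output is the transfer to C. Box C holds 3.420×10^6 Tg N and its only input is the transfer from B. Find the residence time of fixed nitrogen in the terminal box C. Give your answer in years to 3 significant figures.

9400 yr

Box A: F(A→B) = (99.04 + 269.3) − 89.04 = 279.30 Tg N/yr.
Box B: F(B→C) = (279.30 + 194.0) − 109.6 = 363.70 Tg N/yr.
Box C throughput = its input = 363.70 Tg N/yr; τ = 3.420×10^6 / 363.70 = 9403 yr.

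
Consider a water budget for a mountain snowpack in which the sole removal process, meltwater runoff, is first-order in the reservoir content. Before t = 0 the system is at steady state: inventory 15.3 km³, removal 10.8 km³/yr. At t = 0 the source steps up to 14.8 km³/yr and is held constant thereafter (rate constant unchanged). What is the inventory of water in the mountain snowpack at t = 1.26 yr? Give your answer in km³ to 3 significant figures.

τ = M₀/F₀ = 15.3/10.8 = 1.417 yr; rate constant k = 1/τ.
New steady state M_∞ = F₁/k = F₁·τ = 14.8 × 1.417 = 20.967 km³.
M(t) = M_∞ + (M₀ − M_∞)·e^(−t/τ); t/τ = 1.26/1.417 = 0.8894, so e^(−t/τ) = 0.4109.
M(t) = 20.967 − 5.667 × 0.4109 = 18.638 km³.

18.6 km³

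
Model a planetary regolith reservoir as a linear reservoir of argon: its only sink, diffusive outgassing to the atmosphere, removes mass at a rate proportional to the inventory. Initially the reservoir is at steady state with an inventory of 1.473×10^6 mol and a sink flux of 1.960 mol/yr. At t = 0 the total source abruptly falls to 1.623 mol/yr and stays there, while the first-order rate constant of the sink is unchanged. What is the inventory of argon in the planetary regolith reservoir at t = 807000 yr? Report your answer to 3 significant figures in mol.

1.31×10^6 mol

τ = M₀/F₀ = 1.473×10^6/1.960 = 751500 yr; rate constant k = 1/τ.
New steady state M_∞ = F₁/k = F₁·τ = 1.623 × 751500 = 1.2197×10^6 mol.
M(t) = M_∞ + (M₀ − M_∞)·e^(−t/τ); t/τ = 807000/751500 = 1.074, so e^(−t/τ) = 0.3417.
M(t) = 1.2197×10^6 + 253300 × 0.3417 = 1.3063×10^6 mol.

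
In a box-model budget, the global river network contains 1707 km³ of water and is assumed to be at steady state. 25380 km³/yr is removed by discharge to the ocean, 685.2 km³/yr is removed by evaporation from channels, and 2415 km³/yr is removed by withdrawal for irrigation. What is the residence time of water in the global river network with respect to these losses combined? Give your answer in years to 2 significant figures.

Total removal = 25380 + 685.2 + 2415 = 28480 km³/yr.
τ = M / ΣF_out = 1707 / 28480 = 0.05994 yr.

0.060 yr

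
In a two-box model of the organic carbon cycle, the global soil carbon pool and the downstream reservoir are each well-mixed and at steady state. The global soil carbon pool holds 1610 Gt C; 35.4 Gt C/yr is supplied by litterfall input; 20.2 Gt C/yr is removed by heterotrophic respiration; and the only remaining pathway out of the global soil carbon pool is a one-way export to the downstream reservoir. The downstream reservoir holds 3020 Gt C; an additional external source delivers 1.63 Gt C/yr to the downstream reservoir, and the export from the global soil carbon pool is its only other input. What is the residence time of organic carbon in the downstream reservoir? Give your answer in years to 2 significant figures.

180 yr

Balance the global soil carbon pool: ΣF_in = 35.400 Gt C/yr.
Export to the downstream reservoir = ΣF_in − (20.2) = 15.200 Gt C/yr.
Total input to the downstream reservoir = 15.200 + 1.63 = 16.830 Gt C/yr; at steady state this equals its total output.
τ = M / F = 3020 / 16.830 = 179.4 yr.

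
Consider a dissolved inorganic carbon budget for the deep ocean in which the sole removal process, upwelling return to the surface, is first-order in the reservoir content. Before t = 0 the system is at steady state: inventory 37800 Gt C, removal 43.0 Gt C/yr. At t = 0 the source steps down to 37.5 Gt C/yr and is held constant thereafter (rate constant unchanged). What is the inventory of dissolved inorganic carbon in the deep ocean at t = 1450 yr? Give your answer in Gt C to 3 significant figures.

33900 Gt C

The sink rate constant is k = F₀/M₀ = 43.0/37800 = 0.001138 yr⁻¹.
Solving dM/dt = F₁ − kM with M(0) = M₀ gives M(t) = F₁/k + (M₀ − F₁/k)·e^(−kt).
F₁/k = 37.5/0.001138 = 32965 Gt C; kt = 0.001138 × 1450 = 1.649, e^(−kt) = 0.1922.
M(1450) = 32965 + (37800 − 32965) × 0.1922 = 32965 + 929.0 = 33894 Gt C.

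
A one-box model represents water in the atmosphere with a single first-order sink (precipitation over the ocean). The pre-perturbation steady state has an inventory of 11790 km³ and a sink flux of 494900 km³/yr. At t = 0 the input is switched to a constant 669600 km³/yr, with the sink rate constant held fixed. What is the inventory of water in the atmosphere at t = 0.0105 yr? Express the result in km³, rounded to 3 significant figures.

The sink rate constant is k = F₀/M₀ = 494900/11790 = 41.98 yr⁻¹.
Solving dM/dt = F₁ − kM with M(0) = M₀ gives M(t) = F₁/k + (M₀ − F₁/k)·e^(−kt).
F₁/k = 669600/41.98 = 15952 km³; kt = 41.98 × 0.0105 = 0.4408, e^(−kt) = 0.6436.
M(0.0105) = 15952 + (11790 − 15952) × 0.6436 = 15952 − 2678 = 13273 km³.

13300 km³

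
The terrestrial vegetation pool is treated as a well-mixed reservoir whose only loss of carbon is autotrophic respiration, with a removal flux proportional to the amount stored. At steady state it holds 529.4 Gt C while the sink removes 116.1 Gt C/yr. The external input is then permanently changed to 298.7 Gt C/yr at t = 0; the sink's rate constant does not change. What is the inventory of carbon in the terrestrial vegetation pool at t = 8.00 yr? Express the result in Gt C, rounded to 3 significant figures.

Residence time τ = M₀/F₀ = 4.560 yr. The eventual steady state is M_∞ = M₀·(F₁/F₀) = 529.4 × 298.7/116.1 = 1362.0 Gt C.
The anomaly ΔM(t) = M(t) − M_∞ decays as ΔM₀·e^(−t/τ) with ΔM₀ = 529.4 − 1362.0 = −832.6 Gt C.
At t = 8.00 yr, e^(−t/τ) = e^(−1.754) = 0.1730, so ΔM = −144.0 Gt C and M = 1362.0 − 144.0 = 1218.0 Gt C.

1220 Gt C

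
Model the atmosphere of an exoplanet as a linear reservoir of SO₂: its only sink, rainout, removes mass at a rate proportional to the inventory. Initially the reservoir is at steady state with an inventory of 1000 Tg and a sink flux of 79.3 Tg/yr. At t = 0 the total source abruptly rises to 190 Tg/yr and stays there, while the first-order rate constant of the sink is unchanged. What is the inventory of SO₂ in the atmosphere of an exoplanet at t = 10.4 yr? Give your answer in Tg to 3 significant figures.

1780 Tg

Residence time τ = M₀/F₀ = 12.61 yr. The eventual steady state is M_∞ = M₀·(F₁/F₀) = 1000 × 190/79.3 = 2396.0 Tg.
The anomaly ΔM(t) = M(t) − M_∞ decays as ΔM₀·e^(−t/τ) with ΔM₀ = 1000 − 2396.0 = −1396 Tg.
At t = 10.4 yr, e^(−t/τ) = e^(−0.8247) = 0.4384, so ΔM = −611.9 Tg and M = 2396.0 − 611.9 = 1784.0 Tg.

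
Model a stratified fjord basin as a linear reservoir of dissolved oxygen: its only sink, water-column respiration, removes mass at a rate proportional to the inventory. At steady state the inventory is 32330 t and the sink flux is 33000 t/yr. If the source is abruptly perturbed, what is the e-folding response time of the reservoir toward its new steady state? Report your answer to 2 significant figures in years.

0.98 yr

For a linear reservoir the response time equals the residence time τ = M/F.
τ = 32330 / 33000 = 0.9797 yr.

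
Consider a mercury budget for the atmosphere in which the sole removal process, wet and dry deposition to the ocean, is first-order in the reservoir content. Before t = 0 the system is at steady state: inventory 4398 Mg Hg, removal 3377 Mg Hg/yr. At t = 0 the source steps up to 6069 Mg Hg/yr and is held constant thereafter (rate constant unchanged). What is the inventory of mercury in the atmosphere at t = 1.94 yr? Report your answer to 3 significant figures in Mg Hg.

The sink rate constant is k = F₀/M₀ = 3377/4398 = 0.7678 yr⁻¹.
Solving dM/dt = F₁ − kM with M(0) = M₀ gives M(t) = F₁/k + (M₀ − F₁/k)·e^(−kt).
F₁/k = 6069/0.7678 = 7903.9 Mg Hg; kt = 0.7678 × 1.94 = 1.490, e^(−kt) = 0.2255.
M(1.94) = 7903.9 + (4398 − 7903.9) × 0.2255 = 7903.9 − 790.4 = 7113.5 Mg Hg.

7110 Mg Hg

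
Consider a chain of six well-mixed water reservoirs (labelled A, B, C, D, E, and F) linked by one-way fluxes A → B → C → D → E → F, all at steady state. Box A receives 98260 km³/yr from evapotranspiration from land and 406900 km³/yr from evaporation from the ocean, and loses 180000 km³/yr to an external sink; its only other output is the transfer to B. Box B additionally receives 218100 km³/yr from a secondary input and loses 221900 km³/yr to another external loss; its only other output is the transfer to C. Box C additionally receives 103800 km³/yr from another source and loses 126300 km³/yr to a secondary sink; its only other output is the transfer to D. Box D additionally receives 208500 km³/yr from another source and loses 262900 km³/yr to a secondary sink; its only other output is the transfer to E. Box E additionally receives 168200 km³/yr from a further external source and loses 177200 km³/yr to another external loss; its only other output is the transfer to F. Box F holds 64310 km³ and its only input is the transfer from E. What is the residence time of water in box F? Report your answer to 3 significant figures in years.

Box A: F(A→B) = (98260 + 406900) − 180000 = 325160 km³/yr.
Box B: F(B→C) = (325160 + 218100) − 221900 = 321360 km³/yr.
Box C: F(C→D) = (321360 + 103800) − 126300 = 298860 km³/yr.
Box D: F(D→E) = (298860 + 208500) − 262900 = 244460 km³/yr.
Box E: F(E→F) = (244460 + 168200) − 177200 = 235460 km³/yr.
Box F throughput = its input = 235460 km³/yr; τ = 64310 / 235460 = 0.2731 yr.

0.273 yr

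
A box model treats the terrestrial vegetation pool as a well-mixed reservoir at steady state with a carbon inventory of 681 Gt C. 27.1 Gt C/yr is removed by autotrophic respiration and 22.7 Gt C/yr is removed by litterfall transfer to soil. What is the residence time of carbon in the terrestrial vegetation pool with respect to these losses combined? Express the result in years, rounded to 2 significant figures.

Total removal = 27.10 + 22.70 = 49.800 Gt C/yr.
τ = M / ΣF_out = 681 / 49.800 = 13.67 yr.

14 yr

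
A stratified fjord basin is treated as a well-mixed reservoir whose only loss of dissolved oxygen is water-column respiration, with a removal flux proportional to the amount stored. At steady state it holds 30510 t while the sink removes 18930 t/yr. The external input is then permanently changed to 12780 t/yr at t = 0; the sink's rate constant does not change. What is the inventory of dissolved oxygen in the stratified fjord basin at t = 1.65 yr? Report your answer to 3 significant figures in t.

Residence time τ = M₀/F₀ = 1.612 yr. The eventual steady state is M_∞ = M₀·(F₁/F₀) = 30510 × 12780/18930 = 20598 t.
The anomaly ΔM(t) = M(t) − M_∞ decays as ΔM₀·e^(−t/τ) with ΔM₀ = 30510 − 20598 = 9912 t.
At t = 1.65 yr, e^(−t/τ) = e^(−1.024) = 0.3592, so ΔM = 3561 t and M = 20598 + 3561 = 24159 t.

24200 t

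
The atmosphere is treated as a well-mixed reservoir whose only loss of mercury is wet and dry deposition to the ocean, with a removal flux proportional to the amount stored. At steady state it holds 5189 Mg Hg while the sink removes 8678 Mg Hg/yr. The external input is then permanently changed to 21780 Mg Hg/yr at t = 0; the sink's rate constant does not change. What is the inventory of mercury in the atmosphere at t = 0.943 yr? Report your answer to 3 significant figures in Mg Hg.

Residence time τ = M₀/F₀ = 0.5979 yr. The eventual steady state is M_∞ = M₀·(F₁/F₀) = 5189 × 21780/8678 = 13023 Mg Hg.
The anomaly ΔM(t) = M(t) − M_∞ decays as ΔM₀·e^(−t/τ) with ΔM₀ = 5189 − 13023 = −7834 Mg Hg.
At t = 0.943 yr, e^(−t/τ) = e^(−1.577) = 0.2066, so ΔM = −1618 Mg Hg and M = 13023 − 1618 = 11405 Mg Hg.

11400 Mg Hg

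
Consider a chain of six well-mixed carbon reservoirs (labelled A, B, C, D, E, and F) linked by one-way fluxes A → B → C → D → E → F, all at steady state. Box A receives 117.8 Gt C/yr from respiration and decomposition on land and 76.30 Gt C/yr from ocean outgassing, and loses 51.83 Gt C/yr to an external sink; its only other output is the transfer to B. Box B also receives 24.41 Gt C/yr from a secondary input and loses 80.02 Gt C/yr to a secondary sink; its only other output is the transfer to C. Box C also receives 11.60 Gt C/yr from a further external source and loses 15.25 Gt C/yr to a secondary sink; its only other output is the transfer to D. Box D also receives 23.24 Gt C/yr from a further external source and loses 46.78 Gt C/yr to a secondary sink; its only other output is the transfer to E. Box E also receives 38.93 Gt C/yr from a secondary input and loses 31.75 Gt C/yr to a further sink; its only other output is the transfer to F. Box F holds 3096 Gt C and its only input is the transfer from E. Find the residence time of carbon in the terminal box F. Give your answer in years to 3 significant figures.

Box A: F(A→B) = (117.8 + 76.30) − 51.83 = 142.27 Gt C/yr.
Box B: F(B→C) = (142.27 + 24.41) − 80.02 = 86.660 Gt C/yr.
Box C: F(C→D) = (86.660 + 11.60) − 15.25 = 83.010 Gt C/yr.
Box D: F(D→E) = (83.010 + 23.24) − 46.78 = 59.470 Gt C/yr.
Box E: F(E→F) = (59.470 + 38.93) − 31.75 = 66.650 Gt C/yr.
Box F throughput = its input = 66.650 Gt C/yr; τ = 3096 / 66.650 = 46.45 yr.

46.5 yr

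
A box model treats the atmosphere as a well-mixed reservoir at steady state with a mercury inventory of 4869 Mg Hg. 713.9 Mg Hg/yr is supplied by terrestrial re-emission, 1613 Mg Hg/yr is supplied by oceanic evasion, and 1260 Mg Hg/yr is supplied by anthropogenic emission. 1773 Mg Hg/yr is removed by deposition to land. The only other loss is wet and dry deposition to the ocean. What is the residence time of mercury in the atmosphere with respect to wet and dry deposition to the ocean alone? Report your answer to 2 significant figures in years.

2.7 yr

At steady state ΣF_in = ΣF_out.
ΣF_in = 713.9 + 1613 + 1260 = 3586.9 Mg Hg/yr.
Wet and dry deposition to the ocean flux = ΣF_in − (1773) = 3586.9 − 1773 = 1814 Mg Hg/yr.
τ = M / F = 4869 / 1814 = 2.684 yr.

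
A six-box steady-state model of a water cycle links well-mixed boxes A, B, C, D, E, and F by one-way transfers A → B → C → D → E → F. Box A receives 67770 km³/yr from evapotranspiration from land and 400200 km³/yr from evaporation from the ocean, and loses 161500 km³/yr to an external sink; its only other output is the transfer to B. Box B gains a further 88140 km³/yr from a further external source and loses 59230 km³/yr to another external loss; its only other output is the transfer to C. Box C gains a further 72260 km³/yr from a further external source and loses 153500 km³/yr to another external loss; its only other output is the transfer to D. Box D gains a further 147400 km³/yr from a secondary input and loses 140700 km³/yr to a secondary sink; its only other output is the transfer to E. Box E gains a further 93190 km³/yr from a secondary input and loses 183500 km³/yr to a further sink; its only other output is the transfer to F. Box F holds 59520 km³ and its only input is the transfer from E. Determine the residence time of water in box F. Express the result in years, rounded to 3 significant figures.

Box A: F(A→B) = (67770 + 400200) − 161500 = 306470 km³/yr.
Box B: F(B→C) = (306470 + 88140) − 59230 = 335380 km³/yr.
Box C: F(C→D) = (335380 + 72260) − 153500 = 254140 km³/yr.
Box D: F(D→E) = (254140 + 147400) − 140700 = 260840 km³/yr.
Box E: F(E→F) = (260840 + 93190) − 183500 = 170530 km³/yr.
Box F throughput = its input = 170530 km³/yr; τ = 59520 / 170530 = 0.3490 yr.

0.349 yr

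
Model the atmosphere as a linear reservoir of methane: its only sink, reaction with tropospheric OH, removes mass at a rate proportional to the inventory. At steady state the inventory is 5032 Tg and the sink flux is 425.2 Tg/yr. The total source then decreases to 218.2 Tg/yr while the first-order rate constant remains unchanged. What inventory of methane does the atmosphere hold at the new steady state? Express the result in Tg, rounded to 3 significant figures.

Rate constant k = F/M = 425.2 / 5032 = 0.08450 yr⁻¹.
At the new steady state, source = k·M_new ⇒ M_new = 218.2 / 0.08450 = 2582 Tg.
(Equivalently M_new = M × F_new/F_old = 5032 × 218.2/425.2.)

2580 Tg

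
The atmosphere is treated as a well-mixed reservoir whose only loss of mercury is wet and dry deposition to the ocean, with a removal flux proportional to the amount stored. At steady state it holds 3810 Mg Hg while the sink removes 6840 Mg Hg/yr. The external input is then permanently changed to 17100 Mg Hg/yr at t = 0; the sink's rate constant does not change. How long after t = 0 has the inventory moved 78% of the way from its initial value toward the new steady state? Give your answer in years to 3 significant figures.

0.843 yr

τ = M₀/F₀ = 3810/6840 = 0.5570 yr.
The remaining gap fraction is e^(−t/τ); 78% covered ⇒ e^(−t/τ) = 0.220.
t = −τ ln(0.220) = 0.5570 × 1.514 = 0.8434 yr.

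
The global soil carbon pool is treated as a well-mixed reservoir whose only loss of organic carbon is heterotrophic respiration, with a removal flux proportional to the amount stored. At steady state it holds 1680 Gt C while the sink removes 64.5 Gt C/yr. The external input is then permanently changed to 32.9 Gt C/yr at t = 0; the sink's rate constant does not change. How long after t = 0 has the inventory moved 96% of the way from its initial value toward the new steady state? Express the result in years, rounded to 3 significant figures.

83.8 yr

τ = M₀/F₀ = 1680/64.5 = 26.05 yr.
The remaining gap fraction is e^(−t/τ); 96% covered ⇒ e^(−t/τ) = 0.0400.
t = −τ ln(0.0400) = 26.05 × 3.219 = 83.84 yr.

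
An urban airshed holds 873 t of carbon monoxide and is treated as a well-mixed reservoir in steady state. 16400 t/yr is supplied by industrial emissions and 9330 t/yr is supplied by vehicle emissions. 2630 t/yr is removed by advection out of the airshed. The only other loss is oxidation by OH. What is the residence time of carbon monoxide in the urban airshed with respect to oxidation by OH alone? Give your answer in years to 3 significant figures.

At steady state ΣF_in = ΣF_out.
ΣF_in = 16400 + 9330 = 25730 t/yr.
Oxidation by OH flux = ΣF_in − (2630) = 25730 − 2630 = 23100 t/yr.
τ = M / F = 873 / 23100 = 0.03779 yr.

0.0378 yr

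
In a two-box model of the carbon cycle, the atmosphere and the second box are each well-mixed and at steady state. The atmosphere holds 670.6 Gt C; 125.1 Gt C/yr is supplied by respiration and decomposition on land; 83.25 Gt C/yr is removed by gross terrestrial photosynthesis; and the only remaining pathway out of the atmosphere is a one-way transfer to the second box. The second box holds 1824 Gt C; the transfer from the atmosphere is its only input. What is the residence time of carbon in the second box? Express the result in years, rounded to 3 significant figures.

Balance the atmosphere: ΣF_in = 125.10 Gt C/yr.
Transfer to the second box = ΣF_in − (83.25) = 41.850 Gt C/yr.
At steady state the output of the second box equals its input, 41.850 Gt C/yr.
τ = M / F = 1824 / 41.850 = 43.58 yr.

43.6 yr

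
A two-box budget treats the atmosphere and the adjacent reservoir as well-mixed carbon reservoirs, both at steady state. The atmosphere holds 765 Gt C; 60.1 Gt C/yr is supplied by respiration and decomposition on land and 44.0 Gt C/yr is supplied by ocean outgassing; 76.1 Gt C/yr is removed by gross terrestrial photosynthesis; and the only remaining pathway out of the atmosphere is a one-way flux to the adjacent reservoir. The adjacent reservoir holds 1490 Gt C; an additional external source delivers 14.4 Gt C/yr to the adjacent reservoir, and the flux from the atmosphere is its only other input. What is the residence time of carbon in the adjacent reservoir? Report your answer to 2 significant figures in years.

Balance the atmosphere: ΣF_in = 60.1 + 44.0 = 104.10 Gt C/yr.
Flux to the adjacent reservoir = ΣF_in − (76.1) = 28.000 Gt C/yr.
Total input to the adjacent reservoir = 28.000 + 14.4 = 42.400 Gt C/yr; at steady state this equals its total output.
τ = M / F = 1490 / 42.400 = 35.14 yr.

35 yr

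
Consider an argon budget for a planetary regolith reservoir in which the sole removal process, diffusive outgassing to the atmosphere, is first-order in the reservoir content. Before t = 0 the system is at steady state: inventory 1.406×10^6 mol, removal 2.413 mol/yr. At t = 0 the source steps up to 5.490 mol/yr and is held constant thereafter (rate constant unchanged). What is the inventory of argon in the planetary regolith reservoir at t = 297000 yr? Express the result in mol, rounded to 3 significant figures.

2.12×10^6 mol

The sink rate constant is k = F₀/M₀ = 2.413/1.406×10^6 = 1.716×10^-6 yr⁻¹.
Solving dM/dt = F₁ − kM with M(0) = M₀ gives M(t) = F₁/k + (M₀ − F₁/k)·e^(−kt).
F₁/k = 5.490/1.716×10^-6 = 3.1989×10^6 mol; kt = 1.716×10^-6 × 297000 = 0.5097, e^(−kt) = 0.6007.
M(297000) = 3.1989×10^6 + (1.406×10^6 − 3.1989×10^6) × 0.6007 = 3.1989×10^6 − 1.077×10^6 = 2.1220×10^6 mol.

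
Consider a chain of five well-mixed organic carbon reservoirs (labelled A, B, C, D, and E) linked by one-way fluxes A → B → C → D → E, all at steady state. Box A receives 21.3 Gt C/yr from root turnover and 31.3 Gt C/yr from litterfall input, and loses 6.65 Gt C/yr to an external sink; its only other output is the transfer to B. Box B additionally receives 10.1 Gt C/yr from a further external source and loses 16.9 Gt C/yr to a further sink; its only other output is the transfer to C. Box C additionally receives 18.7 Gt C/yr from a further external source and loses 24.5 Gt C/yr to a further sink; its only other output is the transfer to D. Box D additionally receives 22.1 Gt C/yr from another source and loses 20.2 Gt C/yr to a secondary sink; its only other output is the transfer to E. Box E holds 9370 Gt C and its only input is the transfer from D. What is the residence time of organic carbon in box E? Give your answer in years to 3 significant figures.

266 yr

Box A: F(A→B) = (21.3 + 31.3) − 6.65 = 45.950 Gt C/yr.
Box B: F(B→C) = (45.950 + 10.1) − 16.9 = 39.150 Gt C/yr.
Box C: F(C→D) = (39.150 + 18.7) − 24.5 = 33.350 Gt C/yr.
Box D: F(D→E) = (33.350 + 22.1) − 20.2 = 35.250 Gt C/yr.
Box E throughput = its input = 35.250 Gt C/yr; τ = 9370 / 35.250 = 265.8 yr.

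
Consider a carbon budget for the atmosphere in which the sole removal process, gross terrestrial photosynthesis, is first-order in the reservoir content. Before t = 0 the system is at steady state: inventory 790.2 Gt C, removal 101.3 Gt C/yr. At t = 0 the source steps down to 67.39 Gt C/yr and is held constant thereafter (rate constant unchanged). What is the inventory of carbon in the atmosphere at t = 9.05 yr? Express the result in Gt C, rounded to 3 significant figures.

The sink rate constant is k = F₀/M₀ = 101.3/790.2 = 0.1282 yr⁻¹.
Solving dM/dt = F₁ − kM with M(0) = M₀ gives M(t) = F₁/k + (M₀ − F₁/k)·e^(−kt).
F₁/k = 67.39/0.1282 = 525.68 Gt C; kt = 0.1282 × 9.05 = 1.160, e^(−kt) = 0.3134.
M(9.05) = 525.68 + (790.2 − 525.68) × 0.3134 = 525.68 + 82.91 = 608.59 Gt C.

609 Gt C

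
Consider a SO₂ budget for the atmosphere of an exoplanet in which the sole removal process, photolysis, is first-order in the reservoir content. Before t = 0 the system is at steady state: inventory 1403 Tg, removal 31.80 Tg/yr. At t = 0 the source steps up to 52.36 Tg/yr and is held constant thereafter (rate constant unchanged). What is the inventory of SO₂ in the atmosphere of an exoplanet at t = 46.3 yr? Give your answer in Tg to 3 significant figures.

Residence time τ = M₀/F₀ = 44.12 yr. The eventual steady state is M_∞ = M₀·(F₁/F₀) = 1403 × 52.36/31.80 = 2310.1 Tg.
The anomaly ΔM(t) = M(t) − M_∞ decays as ΔM₀·e^(−t/τ) with ΔM₀ = 1403 − 2310.1 = −907.1 Tg.
At t = 46.3 yr, e^(−t/τ) = e^(−1.049) = 0.3501, so ΔM = −317.6 Tg and M = 2310.1 − 317.6 = 1992.5 Tg.

1990 Tg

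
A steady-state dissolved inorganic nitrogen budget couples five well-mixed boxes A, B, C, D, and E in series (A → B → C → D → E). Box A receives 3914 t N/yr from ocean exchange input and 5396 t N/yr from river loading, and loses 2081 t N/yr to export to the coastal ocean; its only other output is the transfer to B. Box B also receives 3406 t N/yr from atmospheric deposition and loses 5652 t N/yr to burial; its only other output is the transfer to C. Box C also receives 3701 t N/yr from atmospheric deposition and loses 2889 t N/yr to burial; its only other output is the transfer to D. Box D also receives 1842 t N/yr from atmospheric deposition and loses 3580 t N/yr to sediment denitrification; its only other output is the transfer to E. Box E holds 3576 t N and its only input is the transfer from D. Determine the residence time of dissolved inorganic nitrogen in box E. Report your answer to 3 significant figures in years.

Box A: F(A→B) = (3914 + 5396) − 2081 = 7229.0 t N/yr.
Box B: F(B→C) = (7229.0 + 3406) − 5652 = 4983.0 t N/yr.
Box C: F(C→D) = (4983.0 + 3701) − 2889 = 5795.0 t N/yr.
Box D: F(D→E) = (5795.0 + 1842) − 3580 = 4057.0 t N/yr.
Box E throughput = its input = 4057.0 t N/yr; τ = 3576 / 4057.0 = 0.8814 yr.

0.881 yr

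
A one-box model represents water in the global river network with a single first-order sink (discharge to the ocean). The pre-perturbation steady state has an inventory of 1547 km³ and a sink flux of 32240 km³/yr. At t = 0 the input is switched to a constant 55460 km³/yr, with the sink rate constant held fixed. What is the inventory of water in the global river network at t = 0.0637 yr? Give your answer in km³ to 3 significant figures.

2370 km³

Residence time τ = M₀/F₀ = 0.04798 yr. The eventual steady state is M_∞ = M₀·(F₁/F₀) = 1547 × 55460/32240 = 2661.2 km³.
The anomaly ΔM(t) = M(t) − M_∞ decays as ΔM₀·e^(−t/τ) with ΔM₀ = 1547 − 2661.2 = −1114 km³.
At t = 0.0637 yr, e^(−t/τ) = e^(−1.328) = 0.2651, so ΔM = −295.4 km³ and M = 2661.2 − 295.4 = 2365.8 km³.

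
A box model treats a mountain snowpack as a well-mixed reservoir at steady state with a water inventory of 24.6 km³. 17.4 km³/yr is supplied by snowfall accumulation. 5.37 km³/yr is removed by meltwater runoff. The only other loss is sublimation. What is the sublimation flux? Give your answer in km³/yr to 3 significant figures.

12.0 km³/yr

At steady state ΣF_in = ΣF_out.
ΣF_in = 17.400 km³/yr.
Sublimation flux = ΣF_in − (5.37) = 17.400 − 5.370 = 12.03 km³/yr.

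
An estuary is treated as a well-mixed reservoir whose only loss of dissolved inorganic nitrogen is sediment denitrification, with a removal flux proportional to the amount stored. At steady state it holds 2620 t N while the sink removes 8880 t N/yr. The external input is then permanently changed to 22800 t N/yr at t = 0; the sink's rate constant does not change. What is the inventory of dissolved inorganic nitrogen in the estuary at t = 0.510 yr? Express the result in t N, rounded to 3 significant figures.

6000 t N

The sink rate constant is k = F₀/M₀ = 8880/2620 = 3.389 yr⁻¹.
Solving dM/dt = F₁ − kM with M(0) = M₀ gives M(t) = F₁/k + (M₀ − F₁/k)·e^(−kt).
F₁/k = 22800/3.389 = 6727.0 t N; kt = 3.389 × 0.510 = 1.729, e^(−kt) = 0.1775.
M(0.510) = 6727.0 + (2620 − 6727.0) × 0.1775 = 6727.0 − 729.2 = 5997.9 t N.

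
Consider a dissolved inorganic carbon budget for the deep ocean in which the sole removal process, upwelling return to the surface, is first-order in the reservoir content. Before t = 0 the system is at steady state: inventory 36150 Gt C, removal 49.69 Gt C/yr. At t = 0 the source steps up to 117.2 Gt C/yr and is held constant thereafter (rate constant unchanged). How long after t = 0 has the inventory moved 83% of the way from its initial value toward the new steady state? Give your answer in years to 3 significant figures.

1290 yr

τ = M₀/F₀ = 36150/49.69 = 727.5 yr.
The remaining gap fraction is e^(−t/τ); 83% covered ⇒ e^(−t/τ) = 0.170.
t = −τ ln(0.170) = 727.5 × 1.772 = 1289 yr.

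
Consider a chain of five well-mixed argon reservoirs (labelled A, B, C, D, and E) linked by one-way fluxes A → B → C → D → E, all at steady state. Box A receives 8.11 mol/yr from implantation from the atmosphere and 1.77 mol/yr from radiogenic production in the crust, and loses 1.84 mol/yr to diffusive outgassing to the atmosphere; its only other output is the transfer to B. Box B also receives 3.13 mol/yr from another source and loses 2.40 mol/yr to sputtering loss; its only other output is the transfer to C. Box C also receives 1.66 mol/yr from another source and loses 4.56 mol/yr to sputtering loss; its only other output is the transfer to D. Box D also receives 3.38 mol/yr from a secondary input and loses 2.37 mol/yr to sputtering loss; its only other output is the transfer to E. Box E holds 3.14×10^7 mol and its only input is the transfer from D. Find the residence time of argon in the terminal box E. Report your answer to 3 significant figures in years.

Box A: F(A→B) = (8.11 + 1.77) − 1.84 = 8.0400 mol/yr.
Box B: F(B→C) = (8.0400 + 3.13) − 2.40 = 8.7700 mol/yr.
Box C: F(C→D) = (8.7700 + 1.66) − 4.56 = 5.8700 mol/yr.
Box D: F(D→E) = (5.8700 + 3.38) − 2.37 = 6.8800 mol/yr.
Box E throughput = its input = 6.8800 mol/yr; τ = 3.14×10^7 / 6.8800 = 4.564×10^6 yr.

4.56×10^6 yr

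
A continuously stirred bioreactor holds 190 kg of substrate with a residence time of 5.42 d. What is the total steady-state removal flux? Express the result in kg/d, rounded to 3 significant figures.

35.1 kg/d

F = M / τ = 190 / 5.42 = 35.06 kg/d.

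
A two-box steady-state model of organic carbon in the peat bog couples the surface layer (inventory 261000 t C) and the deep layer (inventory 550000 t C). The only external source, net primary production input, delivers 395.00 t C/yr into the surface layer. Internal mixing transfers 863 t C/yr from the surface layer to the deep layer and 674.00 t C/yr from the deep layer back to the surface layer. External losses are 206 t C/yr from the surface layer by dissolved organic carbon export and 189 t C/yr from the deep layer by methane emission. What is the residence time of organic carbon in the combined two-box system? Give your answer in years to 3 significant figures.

Treat the two boxes together as one reservoir: the mixing fluxes between them are internal recycling, so τ = ΣM / Σ(external losses).
M_total = 261000 + 550000 = 811000 t C.
ΣF_external_out = 206 + 189 = 395.00 t C/yr.
τ = M_total / ΣF_ext = 811000 / 395.00 = 2053 yr.

2050 yr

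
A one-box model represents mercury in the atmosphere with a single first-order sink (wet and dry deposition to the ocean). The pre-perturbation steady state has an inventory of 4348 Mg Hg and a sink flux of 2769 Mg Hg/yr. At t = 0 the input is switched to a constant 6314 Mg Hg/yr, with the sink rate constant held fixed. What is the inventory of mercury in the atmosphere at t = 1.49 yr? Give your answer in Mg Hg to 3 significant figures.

7760 Mg Hg

Residence time τ = M₀/F₀ = 1.570 yr. The eventual steady state is M_∞ = M₀·(F₁/F₀) = 4348 × 6314/2769 = 9914.5 Mg Hg.
The anomaly ΔM(t) = M(t) − M_∞ decays as ΔM₀·e^(−t/τ) with ΔM₀ = 4348 − 9914.5 = −5567 Mg Hg.
At t = 1.49 yr, e^(−t/τ) = e^(−0.9489) = 0.3872, so ΔM = −2155 Mg Hg and M = 9914.5 − 2155 = 7759.3 Mg Hg.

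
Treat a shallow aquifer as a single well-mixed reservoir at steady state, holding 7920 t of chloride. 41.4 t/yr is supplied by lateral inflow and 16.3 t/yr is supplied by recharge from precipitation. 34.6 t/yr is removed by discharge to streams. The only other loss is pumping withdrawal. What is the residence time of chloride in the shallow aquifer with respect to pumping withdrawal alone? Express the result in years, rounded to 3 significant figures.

343 yr

At steady state ΣF_in = ΣF_out.
ΣF_in = 41.4 + 16.3 = 57.700 t/yr.
Pumping withdrawal flux = ΣF_in − (34.6) = 57.700 − 34.60 = 23.10 t/yr.
τ = M / F = 7920 / 23.10 = 342.9 yr.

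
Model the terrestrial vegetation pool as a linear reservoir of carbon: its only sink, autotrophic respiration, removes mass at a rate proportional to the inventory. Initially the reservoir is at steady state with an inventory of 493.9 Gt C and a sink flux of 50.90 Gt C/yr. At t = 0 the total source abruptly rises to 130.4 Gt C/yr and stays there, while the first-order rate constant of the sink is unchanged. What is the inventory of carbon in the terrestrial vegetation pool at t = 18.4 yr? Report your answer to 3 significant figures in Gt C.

1150 Gt C

The sink rate constant is k = F₀/M₀ = 50.90/493.9 = 0.1031 yr⁻¹.
Solving dM/dt = F₁ − kM with M(0) = M₀ gives M(t) = F₁/k + (M₀ − F₁/k)·e^(−kt).
F₁/k = 130.4/0.1031 = 1265.3 Gt C; kt = 0.1031 × 18.4 = 1.896, e^(−kt) = 0.1501.
M(18.4) = 1265.3 + (493.9 − 1265.3) × 0.1501 = 1265.3 − 115.8 = 1149.5 Gt C.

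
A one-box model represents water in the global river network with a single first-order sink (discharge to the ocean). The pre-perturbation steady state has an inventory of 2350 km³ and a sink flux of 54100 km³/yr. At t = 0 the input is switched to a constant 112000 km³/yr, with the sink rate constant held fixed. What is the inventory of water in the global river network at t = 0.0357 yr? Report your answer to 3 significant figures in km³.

3760 km³

The sink rate constant is k = F₀/M₀ = 54100/2350 = 23.02 yr⁻¹.
Solving dM/dt = F₁ − kM with M(0) = M₀ gives M(t) = F₁/k + (M₀ − F₁/k)·e^(−kt).
F₁/k = 112000/23.02 = 4865.1 km³; kt = 23.02 × 0.0357 = 0.8219, e^(−kt) = 0.4396.
M(0.0357) = 4865.1 + (2350 − 4865.1) × 0.4396 = 4865.1 − 1106 = 3759.4 km³.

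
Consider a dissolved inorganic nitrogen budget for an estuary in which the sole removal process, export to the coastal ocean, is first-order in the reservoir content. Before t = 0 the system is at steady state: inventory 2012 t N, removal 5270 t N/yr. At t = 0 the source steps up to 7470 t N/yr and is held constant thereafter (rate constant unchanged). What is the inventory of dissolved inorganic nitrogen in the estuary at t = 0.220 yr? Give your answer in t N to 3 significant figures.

Residence time τ = M₀/F₀ = 0.3818 yr. The eventual steady state is M_∞ = M₀·(F₁/F₀) = 2012 × 7470/5270 = 2851.9 t N.
The anomaly ΔM(t) = M(t) − M_∞ decays as ΔM₀·e^(−t/τ) with ΔM₀ = 2012 − 2851.9 = −839.9 t N.
At t = 0.220 yr, e^(−t/τ) = e^(−0.5762) = 0.5620, so ΔM = −472.0 t N and M = 2851.9 − 472.0 = 2379.9 t N.

2380 t N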